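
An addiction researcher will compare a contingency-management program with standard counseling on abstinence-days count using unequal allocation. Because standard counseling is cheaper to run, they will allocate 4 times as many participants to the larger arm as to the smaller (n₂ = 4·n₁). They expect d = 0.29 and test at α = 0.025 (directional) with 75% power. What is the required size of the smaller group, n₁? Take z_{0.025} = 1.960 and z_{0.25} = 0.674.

With allocation ratio k = n₂/n₁ = 4, Var(x̄₁−x̄₂) = σ²(1/n₁ + 1/(k·n₁)) = σ²·(k+1)/(k·n₁).
So n₁ = (1 + 1/k)·((z_{α} + z_β)/d)² = 1.250 × (2.634/0.29)².
n₁ = 1.250 × 82.50 = 103.1.
Round up: n₁ = 104, giving n₂ = 4 × 104 = 416.

n₁ = 104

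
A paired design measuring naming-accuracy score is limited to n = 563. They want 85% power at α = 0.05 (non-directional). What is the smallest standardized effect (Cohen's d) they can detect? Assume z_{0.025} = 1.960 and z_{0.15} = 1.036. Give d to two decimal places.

d_min ≈ 0.13

For a single sample (or paired design) of n = 563: d_min = (z_{α/2} + z_β)/√n.
z-sum = 1.960 + 1.036 = 2.996.
d_min = 2.996 / √563 = 2.996 / 23.728 = 0.126.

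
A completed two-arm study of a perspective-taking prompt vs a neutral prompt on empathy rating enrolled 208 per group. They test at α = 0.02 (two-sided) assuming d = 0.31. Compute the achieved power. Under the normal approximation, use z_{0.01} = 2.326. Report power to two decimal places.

power ≈ 0.80

For two equal groups, power = Φ(d·√(n/2) − z_{α/2}).
d·√(n/2) = 0.31 × √(208/2) = 0.31 × 10.198 = 3.161.
z_β = 3.161 − 2.326 = 0.835.
Power = Φ(0.835) = 0.798.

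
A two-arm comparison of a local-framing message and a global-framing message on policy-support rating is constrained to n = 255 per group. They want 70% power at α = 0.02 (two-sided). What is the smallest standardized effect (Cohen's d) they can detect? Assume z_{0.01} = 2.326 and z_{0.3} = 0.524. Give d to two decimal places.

d_min ≈ 0.25

For two independent groups of n = 255 each: d_min = (z_{α/2} + z_β)·√(2/n).
z-sum = 2.326 + 0.524 = 2.850.
d_min = 2.850 × √(2/255) = 2.850 × 0.0886 = 0.252.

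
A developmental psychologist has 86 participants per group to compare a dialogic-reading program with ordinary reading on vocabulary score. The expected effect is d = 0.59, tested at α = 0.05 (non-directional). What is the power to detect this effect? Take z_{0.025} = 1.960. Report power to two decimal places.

power ≈ 0.97

For two equal groups, power = Φ(d·√(n/2) − z_{α/2}).
d·√(n/2) = 0.59 × √(86/2) = 0.59 × 6.557 = 3.869.
z_β = 3.869 − 1.960 = 1.909.
Power = Φ(1.909) = 0.972.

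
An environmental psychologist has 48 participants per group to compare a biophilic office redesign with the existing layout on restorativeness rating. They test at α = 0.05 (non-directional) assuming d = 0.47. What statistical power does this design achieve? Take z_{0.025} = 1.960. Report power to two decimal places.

For two equal groups, power = Φ(d·√(n/2) − z_{α/2}).
d·√(n/2) = 0.47 × √(48/2) = 0.47 × 4.899 = 2.303.
z_β = 2.303 − 1.960 = 0.343.
Power = Φ(0.343) = 0.634.

power ≈ 0.63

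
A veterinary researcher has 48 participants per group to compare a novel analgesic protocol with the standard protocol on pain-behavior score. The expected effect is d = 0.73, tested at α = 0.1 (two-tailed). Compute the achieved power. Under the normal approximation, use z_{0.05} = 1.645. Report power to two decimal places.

power ≈ 0.97

For two equal groups, power = Φ(d·√(n/2) − z_{α/2}).
d·√(n/2) = 0.73 × √(48/2) = 0.73 × 4.899 = 3.576.
z_β = 3.576 − 1.645 = 1.931.
Power = Φ(1.931) = 0.973.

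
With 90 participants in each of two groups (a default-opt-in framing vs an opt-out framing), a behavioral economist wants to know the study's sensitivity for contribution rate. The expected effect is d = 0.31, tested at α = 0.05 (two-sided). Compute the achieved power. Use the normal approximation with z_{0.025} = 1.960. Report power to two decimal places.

For two equal groups, power = Φ(d·√(n/2) − z_{α/2}).
d·√(n/2) = 0.31 × √(90/2) = 0.31 × 6.708 = 2.080.
z_β = 2.080 − 1.960 = 0.120.
Power = Φ(0.120) = 0.548.

power ≈ 0.55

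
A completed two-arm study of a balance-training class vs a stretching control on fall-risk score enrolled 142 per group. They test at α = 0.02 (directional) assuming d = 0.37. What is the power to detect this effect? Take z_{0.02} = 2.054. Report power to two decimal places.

power ≈ 0.86

For two equal groups, power = Φ(d·√(n/2) − z_{α}).
d·√(n/2) = 0.37 × √(142/2) = 0.37 × 8.426 = 3.118.
z_β = 3.118 − 2.054 = 1.064.
Power = Φ(1.064) = 0.856.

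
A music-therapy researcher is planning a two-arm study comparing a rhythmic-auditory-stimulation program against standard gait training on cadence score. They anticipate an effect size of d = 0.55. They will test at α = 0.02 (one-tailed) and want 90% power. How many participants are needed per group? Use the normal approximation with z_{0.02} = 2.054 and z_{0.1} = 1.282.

For two independent groups with equal n: n = 2·((z_{α} + z_β) / d)².
z_{α} + z_β = 2.054 + 1.282 = 3.336.
n = 2 × (3.336 / 0.55)² = 2 × 6.065² = 2 × 36.79 = 73.6.
Round up to the next whole participant.

n = 74 per group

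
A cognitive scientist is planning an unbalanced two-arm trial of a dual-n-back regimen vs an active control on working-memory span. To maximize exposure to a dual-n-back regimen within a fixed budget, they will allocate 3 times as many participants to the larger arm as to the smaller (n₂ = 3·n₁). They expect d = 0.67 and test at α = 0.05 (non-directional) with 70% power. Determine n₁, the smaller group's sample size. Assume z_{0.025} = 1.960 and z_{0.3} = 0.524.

n₁ = 19

With allocation ratio k = n₂/n₁ = 3, Var(x̄₁−x̄₂) = σ²(1/n₁ + 1/(k·n₁)) = σ²·(k+1)/(k·n₁).
So n₁ = (1 + 1/k)·((z_{α/2} + z_β)/d)² = 1.333 × (2.484/0.67)².
n₁ = 1.333 × 13.75 = 18.3.
Round up: n₁ = 19, giving n₂ = 3 × 19 = 57.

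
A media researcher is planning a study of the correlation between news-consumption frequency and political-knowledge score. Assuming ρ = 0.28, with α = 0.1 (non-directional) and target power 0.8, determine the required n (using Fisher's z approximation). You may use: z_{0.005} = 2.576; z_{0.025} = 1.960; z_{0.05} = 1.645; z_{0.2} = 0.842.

Fisher's z: C = ½·ln((1+r)/(1−r)) = ½·ln(1.7778) = 0.2877.
n = ((z_{α/2} + z_β)/C)² + 3.
(1.645 + 0.842) / 0.2877 = 2.487 / 0.2877 = 8.644.
n = 8.644² + 3 = 74.73 + 3 = 77.7.
Round up.

n = 78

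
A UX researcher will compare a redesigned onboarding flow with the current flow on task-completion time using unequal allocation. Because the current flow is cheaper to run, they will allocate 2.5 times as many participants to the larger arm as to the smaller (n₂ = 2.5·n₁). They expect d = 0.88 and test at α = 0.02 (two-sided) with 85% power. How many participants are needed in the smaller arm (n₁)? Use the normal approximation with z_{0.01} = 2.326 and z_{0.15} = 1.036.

With allocation ratio k = n₂/n₁ = 2.5, Var(x̄₁−x̄₂) = σ²(1/n₁ + 1/(k·n₁)) = σ²·(k+1)/(k·n₁).
So n₁ = (1 + 1/k)·((z_{α/2} + z_β)/d)² = 1.400 × (3.362/0.88)².
n₁ = 1.400 × 14.60 = 20.4.
Round up: n₁ = 21, giving n₂ = ⌈2.5 × 21⌉ = ⌈52.5⌉ = 53.

n₁ = 21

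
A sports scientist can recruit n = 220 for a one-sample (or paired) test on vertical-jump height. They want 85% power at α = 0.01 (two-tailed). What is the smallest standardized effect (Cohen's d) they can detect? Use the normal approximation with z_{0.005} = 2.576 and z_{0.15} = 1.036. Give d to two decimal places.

d_min ≈ 0.24

For a single sample (or paired design) of n = 220: d_min = (z_{α/2} + z_β)/√n.
z-sum = 2.576 + 1.036 = 3.612.
d_min = 3.612 / √220 = 3.612 / 14.832 = 0.244.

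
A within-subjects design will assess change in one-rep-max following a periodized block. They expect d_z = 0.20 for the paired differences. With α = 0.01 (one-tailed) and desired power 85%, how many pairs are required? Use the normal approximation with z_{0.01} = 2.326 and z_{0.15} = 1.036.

For a paired (one-sample on differences) test: n = ((z_{α} + z_β) / d)².
z_{α} + z_β = 2.326 + 1.036 = 3.362.
n = (3.362 / 0.20)² = 16.810² = 282.58.
Round up.

n = 283 pairs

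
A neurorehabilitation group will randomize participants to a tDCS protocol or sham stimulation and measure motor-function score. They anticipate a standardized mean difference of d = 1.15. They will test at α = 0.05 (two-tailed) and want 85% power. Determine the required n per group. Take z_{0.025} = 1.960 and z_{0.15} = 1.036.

n = 14 per group

For two independent groups with equal n: n = 2·((z_{α/2} + z_β) / d)².
z_{α/2} + z_β = 1.960 + 1.036 = 2.996.
n = 2 × (2.996 / 1.15)² = 2 × 2.605² = 2 × 6.79 = 13.6.
Round up to the next whole participant.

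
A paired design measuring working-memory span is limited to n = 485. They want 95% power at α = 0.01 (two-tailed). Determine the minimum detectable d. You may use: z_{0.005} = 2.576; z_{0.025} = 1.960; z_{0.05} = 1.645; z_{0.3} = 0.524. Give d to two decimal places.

For a single sample (or paired design) of n = 485: d_min = (z_{α/2} + z_β)/√n.
z-sum = 2.576 + 1.645 = 4.221.
d_min = 4.221 / √485 = 4.221 / 22.023 = 0.192.

d_min ≈ 0.19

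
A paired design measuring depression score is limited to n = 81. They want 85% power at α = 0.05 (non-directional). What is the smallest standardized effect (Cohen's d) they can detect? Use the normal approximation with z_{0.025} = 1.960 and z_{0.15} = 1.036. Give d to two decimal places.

For a single sample (or paired design) of n = 81: d_min = (z_{α/2} + z_β)/√n.
z-sum = 1.960 + 1.036 = 2.996.
d_min = 2.996 / √81 = 2.996 / 9.000 = 0.333.

d_min ≈ 0.33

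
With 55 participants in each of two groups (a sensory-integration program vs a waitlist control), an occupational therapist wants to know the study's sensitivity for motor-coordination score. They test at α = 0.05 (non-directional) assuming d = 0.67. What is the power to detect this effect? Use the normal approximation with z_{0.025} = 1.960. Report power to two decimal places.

power ≈ 0.94

For two equal groups, power = Φ(d·√(n/2) − z_{α/2}).
d·√(n/2) = 0.67 × √(55/2) = 0.67 × 5.244 = 3.514.
z_β = 3.514 − 1.960 = 1.554.
Power = Φ(1.554) = 0.940.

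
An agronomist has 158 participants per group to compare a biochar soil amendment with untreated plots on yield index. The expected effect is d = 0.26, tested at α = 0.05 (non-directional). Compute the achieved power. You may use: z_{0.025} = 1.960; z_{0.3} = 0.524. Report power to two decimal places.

power ≈ 0.64

For two equal groups, power = Φ(d·√(n/2) − z_{α/2}).
d·√(n/2) = 0.26 × √(158/2) = 0.26 × 8.888 = 2.311.
z_β = 2.311 − 1.960 = 0.351.
Power = Φ(0.351) = 0.637.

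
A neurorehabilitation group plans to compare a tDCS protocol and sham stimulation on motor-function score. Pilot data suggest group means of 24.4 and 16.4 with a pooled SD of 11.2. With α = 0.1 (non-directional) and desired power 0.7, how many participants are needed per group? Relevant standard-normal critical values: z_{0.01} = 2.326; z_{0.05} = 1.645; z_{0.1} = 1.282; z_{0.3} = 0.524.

n = 19 per group

Cohen's d = |M₁ − M₂| / SD_pooled = |24.4 − 16.4| / 11.2 = 8.0 / 11.2 = 0.714.
For two independent groups with equal n: n = 2·((z_{α/2} + z_β) / d)².
z_{α/2} + z_β = 1.645 + 0.524 = 2.169.
n = 2 × (2.169 / 0.714)² = 2 × 3.038² = 2 × 9.23 = 18.5.
Round up to the next whole participant.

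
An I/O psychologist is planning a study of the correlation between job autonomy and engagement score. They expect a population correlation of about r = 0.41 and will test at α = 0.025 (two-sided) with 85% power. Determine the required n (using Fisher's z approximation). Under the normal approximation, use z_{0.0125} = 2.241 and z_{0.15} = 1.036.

Fisher's z: C = ½·ln((1+r)/(1−r)) = ½·ln(2.3898) = 0.4356.
n = ((z_{α/2} + z_β)/C)² + 3.
(2.241 + 1.036) / 0.4356 = 3.277 / 0.4356 = 7.523.
n = 7.523² + 3 = 56.59 + 3 = 59.6.
Round up.

n = 60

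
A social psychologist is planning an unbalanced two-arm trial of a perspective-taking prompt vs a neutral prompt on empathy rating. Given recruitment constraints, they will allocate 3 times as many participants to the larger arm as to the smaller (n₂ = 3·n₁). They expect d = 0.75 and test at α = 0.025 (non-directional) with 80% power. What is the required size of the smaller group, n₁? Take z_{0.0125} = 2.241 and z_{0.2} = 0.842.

With allocation ratio k = n₂/n₁ = 3, Var(x̄₁−x̄₂) = σ²(1/n₁ + 1/(k·n₁)) = σ²·(k+1)/(k·n₁).
So n₁ = (1 + 1/k)·((z_{α/2} + z_β)/d)² = 1.333 × (3.083/0.75)².
n₁ = 1.333 × 16.90 = 22.5.
Round up: n₁ = 23, giving n₂ = 3 × 23 = 69.

n₁ = 23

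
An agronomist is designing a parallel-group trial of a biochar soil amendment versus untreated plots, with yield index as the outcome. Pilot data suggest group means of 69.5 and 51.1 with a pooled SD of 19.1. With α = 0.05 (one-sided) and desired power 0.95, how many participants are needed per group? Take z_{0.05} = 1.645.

n = 24 per group

Cohen's d = |M₁ − M₂| / SD_pooled = |69.5 − 51.1| / 19.1 = 18.4 / 19.1 = 0.963.
For two independent groups with equal n: n = 2·((z_{α} + z_β) / d)².
z_{α} + z_β = 1.645 + 1.645 = 3.290.
n = 2 × (3.290 / 0.963)² = 2 × 3.416² = 2 × 11.67 = 23.3.
Round up to the next whole participant.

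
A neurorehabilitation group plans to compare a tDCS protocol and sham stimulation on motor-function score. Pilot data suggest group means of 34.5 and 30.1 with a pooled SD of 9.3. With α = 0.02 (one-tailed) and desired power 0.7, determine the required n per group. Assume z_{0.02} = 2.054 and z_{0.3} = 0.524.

n = 60 per group

Cohen's d = |M₁ − M₂| / SD_pooled = |34.5 − 30.1| / 9.3 = 4.4 / 9.3 = 0.473.
For two independent groups with equal n: n = 2·((z_{α} + z_β) / d)².
z_{α} + z_β = 2.054 + 0.524 = 2.578.
n = 2 × (2.578 / 0.473)² = 2 × 5.450² = 2 × 29.71 = 59.4.
Round up to the next whole participant.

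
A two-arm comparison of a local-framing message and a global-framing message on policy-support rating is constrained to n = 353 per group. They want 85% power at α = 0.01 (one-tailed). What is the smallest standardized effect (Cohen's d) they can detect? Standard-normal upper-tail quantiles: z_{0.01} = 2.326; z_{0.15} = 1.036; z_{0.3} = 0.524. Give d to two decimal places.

d_min ≈ 0.25

For two independent groups of n = 353 each: d_min = (z_{α} + z_β)·√(2/n).
z-sum = 2.326 + 1.036 = 3.362.
d_min = 3.362 × √(2/353) = 3.362 × 0.0753 = 0.253.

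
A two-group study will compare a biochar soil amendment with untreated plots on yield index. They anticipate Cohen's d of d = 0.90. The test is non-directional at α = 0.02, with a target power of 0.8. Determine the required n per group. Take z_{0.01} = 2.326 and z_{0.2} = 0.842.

n = 25 per group

For two independent groups with equal n: n = 2·((z_{α/2} + z_β) / d)².
z_{α/2} + z_β = 2.326 + 0.842 = 3.168.
n = 2 × (3.168 / 0.90)² = 2 × 3.520² = 2 × 12.39 = 24.8.
Round up to the next whole participant.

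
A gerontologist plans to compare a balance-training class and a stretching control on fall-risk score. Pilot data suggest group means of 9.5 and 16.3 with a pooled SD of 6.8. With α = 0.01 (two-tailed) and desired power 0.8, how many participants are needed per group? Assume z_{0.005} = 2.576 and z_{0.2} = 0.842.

n = 24 per group

Cohen's d = |M₁ − M₂| / SD_pooled = |9.5 − 16.3| / 6.8 = 6.8 / 6.8 = 1.000.
For two independent groups with equal n: n = 2·((z_{α/2} + z_β) / d)².
z_{α/2} + z_β = 2.576 + 0.842 = 3.418.
n = 2 × (3.418 / 1.000)² = 2 × 3.418² = 2 × 11.68 = 23.4.
Round up to the next whole participant.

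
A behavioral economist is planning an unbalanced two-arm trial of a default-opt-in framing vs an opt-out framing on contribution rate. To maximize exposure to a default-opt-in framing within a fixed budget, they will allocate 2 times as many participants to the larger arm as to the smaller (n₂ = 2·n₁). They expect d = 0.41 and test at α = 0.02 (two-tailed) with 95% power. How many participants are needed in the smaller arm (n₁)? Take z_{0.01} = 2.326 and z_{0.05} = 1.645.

n₁ = 141

With allocation ratio k = n₂/n₁ = 2, Var(x̄₁−x̄₂) = σ²(1/n₁ + 1/(k·n₁)) = σ²·(k+1)/(k·n₁).
So n₁ = (1 + 1/k)·((z_{α/2} + z_β)/d)² = 1.500 × (3.971/0.41)².
n₁ = 1.500 × 93.81 = 140.7.
Round up: n₁ = 141, giving n₂ = 2 × 141 = 282.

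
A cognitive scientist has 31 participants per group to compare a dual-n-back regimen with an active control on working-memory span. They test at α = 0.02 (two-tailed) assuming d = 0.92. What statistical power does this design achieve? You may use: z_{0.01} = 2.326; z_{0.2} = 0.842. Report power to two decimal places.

For two equal groups, power = Φ(d·√(n/2) − z_{α/2}).
d·√(n/2) = 0.92 × √(31/2) = 0.92 × 3.937 = 3.622.
z_β = 3.622 − 2.326 = 1.296.
Power = Φ(1.296) = 0.903.

power ≈ 0.90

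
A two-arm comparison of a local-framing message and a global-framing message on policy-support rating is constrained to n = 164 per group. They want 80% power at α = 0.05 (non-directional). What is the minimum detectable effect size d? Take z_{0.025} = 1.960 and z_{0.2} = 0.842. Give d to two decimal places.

d_min ≈ 0.31

For two independent groups of n = 164 each: d_min = (z_{α/2} + z_β)·√(2/n).
z-sum = 1.960 + 0.842 = 2.802.
d_min = 2.802 × √(2/164) = 2.802 × 0.1104 = 0.309.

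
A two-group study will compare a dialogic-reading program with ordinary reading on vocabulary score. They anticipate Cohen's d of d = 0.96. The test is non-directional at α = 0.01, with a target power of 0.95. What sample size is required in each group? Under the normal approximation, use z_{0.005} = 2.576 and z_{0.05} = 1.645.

n = 39 per group

For two independent groups with equal n: n = 2·((z_{α/2} + z_β) / d)².
z_{α/2} + z_β = 2.576 + 1.645 = 4.221.
n = 2 × (4.221 / 0.96)² = 2 × 4.397² = 2 × 19.33 = 38.7.
Round up to the next whole participant.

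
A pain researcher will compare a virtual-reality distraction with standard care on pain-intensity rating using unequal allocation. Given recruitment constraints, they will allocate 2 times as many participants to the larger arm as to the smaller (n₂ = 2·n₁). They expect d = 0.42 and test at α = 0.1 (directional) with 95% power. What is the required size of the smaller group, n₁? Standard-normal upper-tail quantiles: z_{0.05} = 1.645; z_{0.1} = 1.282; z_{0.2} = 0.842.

With allocation ratio k = n₂/n₁ = 2, Var(x̄₁−x̄₂) = σ²(1/n₁ + 1/(k·n₁)) = σ²·(k+1)/(k·n₁).
So n₁ = (1 + 1/k)·((z_{α} + z_β)/d)² = 1.500 × (2.927/0.42)².
n₁ = 1.500 × 48.57 = 72.9.
Round up: n₁ = 73, giving n₂ = 2 × 73 = 146.

n₁ = 73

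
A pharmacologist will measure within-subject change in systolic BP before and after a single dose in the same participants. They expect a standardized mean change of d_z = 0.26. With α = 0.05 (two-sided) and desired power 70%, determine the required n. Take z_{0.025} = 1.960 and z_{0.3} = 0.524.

n = 92 pairs

For a paired (one-sample on differences) test: n = ((z_{α/2} + z_β) / d)².
z_{α/2} + z_β = 1.960 + 0.524 = 2.484.
n = (2.484 / 0.26)² = 9.554² = 91.28.
Round up.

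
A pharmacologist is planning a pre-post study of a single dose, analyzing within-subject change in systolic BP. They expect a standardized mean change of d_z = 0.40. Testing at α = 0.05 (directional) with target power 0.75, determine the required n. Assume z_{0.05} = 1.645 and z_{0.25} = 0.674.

n = 34 pairs

For a paired (one-sample on differences) test: n = ((z_{α} + z_β) / d)².
z_{α} + z_β = 1.645 + 0.674 = 2.319.
n = (2.319 / 0.40)² = 5.797² = 33.61.
Round up.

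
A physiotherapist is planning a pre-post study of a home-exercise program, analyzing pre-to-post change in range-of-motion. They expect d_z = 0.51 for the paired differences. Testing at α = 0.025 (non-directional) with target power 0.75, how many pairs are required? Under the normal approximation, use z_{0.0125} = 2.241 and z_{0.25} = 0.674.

For a paired (one-sample on differences) test: n = ((z_{α/2} + z_β) / d)².
z_{α/2} + z_β = 2.241 + 0.674 = 2.915.
n = (2.915 / 0.51)² = 5.716² = 32.67.
Round up.

n = 33 pairs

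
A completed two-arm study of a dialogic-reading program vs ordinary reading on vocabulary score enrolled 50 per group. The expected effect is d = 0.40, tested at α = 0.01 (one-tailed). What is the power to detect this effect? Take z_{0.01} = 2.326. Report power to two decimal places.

For two equal groups, power = Φ(d·√(n/2) − z_{α}).
d·√(n/2) = 0.40 × √(50/2) = 0.40 × 5.000 = 2.000.
z_β = 2.000 − 2.326 = -0.326.
Power = Φ(-0.326) = 0.372.

power ≈ 0.37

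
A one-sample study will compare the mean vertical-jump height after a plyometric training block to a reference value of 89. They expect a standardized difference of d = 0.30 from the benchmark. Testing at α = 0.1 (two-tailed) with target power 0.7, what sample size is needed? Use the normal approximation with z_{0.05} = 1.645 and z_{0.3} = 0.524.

n = 53

For a one-sample test: n = ((z_{α/2} + z_β) / d)².
z_{α/2} + z_β = 1.645 + 0.524 = 2.169.
n = (2.169 / 0.30)² = 7.230² = 52.27.
Round up.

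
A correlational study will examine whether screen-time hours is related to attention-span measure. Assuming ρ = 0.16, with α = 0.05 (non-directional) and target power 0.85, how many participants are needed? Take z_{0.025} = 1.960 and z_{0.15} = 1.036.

n = 348

Fisher's z: C = ½·ln((1+r)/(1−r)) = ½·ln(1.3810) = 0.1614.
n = ((z_{α/2} + z_β)/C)² + 3.
(1.960 + 1.036) / 0.1614 = 2.996 / 0.1614 = 18.563.
n = 18.563² + 3 = 344.57 + 3 = 347.6.
Round up.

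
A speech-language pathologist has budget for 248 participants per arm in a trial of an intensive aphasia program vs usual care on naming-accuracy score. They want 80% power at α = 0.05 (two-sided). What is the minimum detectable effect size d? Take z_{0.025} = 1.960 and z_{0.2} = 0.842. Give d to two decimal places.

d_min ≈ 0.25

For two independent groups of n = 248 each: d_min = (z_{α/2} + z_β)·√(2/n).
z-sum = 1.960 + 0.842 = 2.802.
d_min = 2.802 × √(2/248) = 2.802 × 0.0898 = 0.252.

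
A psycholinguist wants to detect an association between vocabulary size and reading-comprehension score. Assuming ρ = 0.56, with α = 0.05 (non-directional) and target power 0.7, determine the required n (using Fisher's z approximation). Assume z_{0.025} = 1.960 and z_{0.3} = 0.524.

n = 19

Fisher's z: C = ½·ln((1+r)/(1−r)) = ½·ln(3.5455) = 0.6328.
n = ((z_{α/2} + z_β)/C)² + 3.
(1.960 + 0.524) / 0.6328 = 2.484 / 0.6328 = 3.925.
n = 3.925² + 3 = 15.41 + 3 = 18.4.
Round up.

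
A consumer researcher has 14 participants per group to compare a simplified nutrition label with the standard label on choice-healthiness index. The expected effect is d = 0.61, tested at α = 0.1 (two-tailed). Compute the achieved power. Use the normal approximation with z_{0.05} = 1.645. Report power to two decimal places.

power ≈ 0.49

For two equal groups, power = Φ(d·√(n/2) − z_{α/2}).
d·√(n/2) = 0.61 × √(14/2) = 0.61 × 2.646 = 1.614.
z_β = 1.614 − 1.645 = -0.031.
Power = Φ(-0.031) = 0.488.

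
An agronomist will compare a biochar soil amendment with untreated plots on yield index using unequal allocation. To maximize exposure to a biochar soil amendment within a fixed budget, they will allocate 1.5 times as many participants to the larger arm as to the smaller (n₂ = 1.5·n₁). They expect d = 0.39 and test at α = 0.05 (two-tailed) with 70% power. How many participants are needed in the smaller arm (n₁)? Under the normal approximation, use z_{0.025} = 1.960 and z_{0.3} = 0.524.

With allocation ratio k = n₂/n₁ = 1.5, Var(x̄₁−x̄₂) = σ²(1/n₁ + 1/(k·n₁)) = σ²·(k+1)/(k·n₁).
So n₁ = (1 + 1/k)·((z_{α/2} + z_β)/d)² = 1.667 × (2.484/0.39)².
n₁ = 1.667 × 40.57 = 67.6.
Round up: n₁ = 68, giving n₂ = 1.5 × 68 = 102.

n₁ = 68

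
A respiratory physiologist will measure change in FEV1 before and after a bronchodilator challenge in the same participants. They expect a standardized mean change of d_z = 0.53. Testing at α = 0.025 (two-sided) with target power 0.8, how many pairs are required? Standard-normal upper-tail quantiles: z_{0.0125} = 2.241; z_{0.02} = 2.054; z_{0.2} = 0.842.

For a paired (one-sample on differences) test: n = ((z_{α/2} + z_β) / d)².
z_{α/2} + z_β = 2.241 + 0.842 = 3.083.
n = (3.083 / 0.53)² = 5.817² = 33.84.
Round up.

n = 34 pairs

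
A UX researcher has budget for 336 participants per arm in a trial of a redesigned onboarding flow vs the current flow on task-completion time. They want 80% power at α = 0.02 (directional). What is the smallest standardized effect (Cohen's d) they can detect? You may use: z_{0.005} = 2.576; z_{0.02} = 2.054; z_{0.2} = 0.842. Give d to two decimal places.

For two independent groups of n = 336 each: d_min = (z_{α} + z_β)·√(2/n).
z-sum = 2.054 + 0.842 = 2.896.
d_min = 2.896 × √(2/336) = 2.896 × 0.0772 = 0.223.

d_min ≈ 0.22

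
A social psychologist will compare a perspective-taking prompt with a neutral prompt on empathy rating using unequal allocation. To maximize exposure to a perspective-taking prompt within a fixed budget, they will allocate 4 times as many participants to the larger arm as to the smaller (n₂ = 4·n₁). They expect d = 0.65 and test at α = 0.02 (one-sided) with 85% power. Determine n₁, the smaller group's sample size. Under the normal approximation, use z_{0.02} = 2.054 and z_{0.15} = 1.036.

With allocation ratio k = n₂/n₁ = 4, Var(x̄₁−x̄₂) = σ²(1/n₁ + 1/(k·n₁)) = σ²·(k+1)/(k·n₁).
So n₁ = (1 + 1/k)·((z_{α} + z_β)/d)² = 1.250 × (3.090/0.65)².
n₁ = 1.250 × 22.60 = 28.2.
Round up: n₁ = 29, giving n₂ = 4 × 29 = 116.

n₁ = 29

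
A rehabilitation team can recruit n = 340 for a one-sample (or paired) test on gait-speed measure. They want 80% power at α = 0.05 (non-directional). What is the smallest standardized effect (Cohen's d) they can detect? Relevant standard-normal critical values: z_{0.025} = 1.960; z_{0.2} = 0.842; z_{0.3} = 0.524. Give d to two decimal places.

d_min ≈ 0.15

For a single sample (or paired design) of n = 340: d_min = (z_{α/2} + z_β)/√n.
z-sum = 1.960 + 0.842 = 2.802.
d_min = 2.802 / √340 = 2.802 / 18.439 = 0.152.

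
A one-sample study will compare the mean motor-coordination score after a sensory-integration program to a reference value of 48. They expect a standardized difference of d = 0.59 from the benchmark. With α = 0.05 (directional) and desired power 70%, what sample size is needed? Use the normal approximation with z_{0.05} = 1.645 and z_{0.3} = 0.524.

n = 14

For a one-sample test: n = ((z_{α} + z_β) / d)².
z_{α} + z_β = 1.645 + 0.524 = 2.169.
n = (2.169 / 0.59)² = 3.676² = 13.51.
Round up.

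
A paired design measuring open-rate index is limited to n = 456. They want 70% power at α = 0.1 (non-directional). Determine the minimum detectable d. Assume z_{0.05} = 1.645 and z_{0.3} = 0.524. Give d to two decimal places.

d_min ≈ 0.10

For a single sample (or paired design) of n = 456: d_min = (z_{α/2} + z_β)/√n.
z-sum = 1.645 + 0.524 = 2.169.
d_min = 2.169 / √456 = 2.169 / 21.354 = 0.102.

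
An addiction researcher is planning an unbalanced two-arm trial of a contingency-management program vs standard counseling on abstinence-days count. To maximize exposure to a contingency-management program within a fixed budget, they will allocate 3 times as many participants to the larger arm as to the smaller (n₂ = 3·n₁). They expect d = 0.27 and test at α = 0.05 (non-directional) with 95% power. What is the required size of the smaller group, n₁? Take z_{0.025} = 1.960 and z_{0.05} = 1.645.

With allocation ratio k = n₂/n₁ = 3, Var(x̄₁−x̄₂) = σ²(1/n₁ + 1/(k·n₁)) = σ²·(k+1)/(k·n₁).
So n₁ = (1 + 1/k)·((z_{α/2} + z_β)/d)² = 1.333 × (3.605/0.27)².
n₁ = 1.333 × 178.27 = 237.7.
Round up: n₁ = 238, giving n₂ = 3 × 238 = 714.

n₁ = 238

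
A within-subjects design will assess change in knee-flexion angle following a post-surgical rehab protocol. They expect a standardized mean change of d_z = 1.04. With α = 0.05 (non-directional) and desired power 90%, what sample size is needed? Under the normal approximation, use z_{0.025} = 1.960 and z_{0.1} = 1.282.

For a paired (one-sample on differences) test: n = ((z_{α/2} + z_β) / d)².
z_{α/2} + z_β = 1.960 + 1.282 = 3.242.
n = (3.242 / 1.04)² = 3.117² = 9.72.
Round up.

n = 10 pairs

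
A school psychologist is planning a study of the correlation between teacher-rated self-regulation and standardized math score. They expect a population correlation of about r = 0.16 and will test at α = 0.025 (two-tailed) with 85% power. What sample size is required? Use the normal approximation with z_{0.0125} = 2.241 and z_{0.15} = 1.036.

n = 416

Fisher's z: C = ½·ln((1+r)/(1−r)) = ½·ln(1.3810) = 0.1614.
n = ((z_{α/2} + z_β)/C)² + 3.
(2.241 + 1.036) / 0.1614 = 3.277 / 0.1614 = 20.304.
n = 20.304² + 3 = 412.24 + 3 = 415.2.
Round up.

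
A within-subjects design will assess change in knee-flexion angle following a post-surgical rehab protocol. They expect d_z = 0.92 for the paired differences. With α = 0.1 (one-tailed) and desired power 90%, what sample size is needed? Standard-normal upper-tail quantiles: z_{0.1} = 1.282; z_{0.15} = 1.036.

n = 8 pairs

For a paired (one-sample on differences) test: n = ((z_{α} + z_β) / d)².
z_{α} + z_β = 1.282 + 1.282 = 2.564.
n = (2.564 / 0.92)² = 2.787² = 7.77.
Round up.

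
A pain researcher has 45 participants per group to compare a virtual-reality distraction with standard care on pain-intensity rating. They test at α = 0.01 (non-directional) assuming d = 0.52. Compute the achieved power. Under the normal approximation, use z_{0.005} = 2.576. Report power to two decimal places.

power ≈ 0.46

For two equal groups, power = Φ(d·√(n/2) − z_{α/2}).
d·√(n/2) = 0.52 × √(45/2) = 0.52 × 4.743 = 2.467.
z_β = 2.467 − 2.576 = -0.109.
Power = Φ(-0.109) = 0.456.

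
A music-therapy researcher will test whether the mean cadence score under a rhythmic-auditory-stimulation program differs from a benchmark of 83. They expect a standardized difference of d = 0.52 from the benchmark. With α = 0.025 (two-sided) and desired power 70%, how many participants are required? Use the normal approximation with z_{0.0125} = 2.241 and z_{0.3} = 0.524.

n = 29

For a one-sample test: n = ((z_{α/2} + z_β) / d)².
z_{α/2} + z_β = 2.241 + 0.524 = 2.765.
n = (2.765 / 0.52)² = 5.317² = 28.27.
Round up.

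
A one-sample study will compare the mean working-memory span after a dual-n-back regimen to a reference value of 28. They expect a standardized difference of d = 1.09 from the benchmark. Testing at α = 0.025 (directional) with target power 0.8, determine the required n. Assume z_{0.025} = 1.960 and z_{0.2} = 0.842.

For a one-sample test: n = ((z_{α} + z_β) / d)².
z_{α} + z_β = 1.960 + 0.842 = 2.802.
n = (2.802 / 1.09)² = 2.571² = 6.61.
Round up.

n = 7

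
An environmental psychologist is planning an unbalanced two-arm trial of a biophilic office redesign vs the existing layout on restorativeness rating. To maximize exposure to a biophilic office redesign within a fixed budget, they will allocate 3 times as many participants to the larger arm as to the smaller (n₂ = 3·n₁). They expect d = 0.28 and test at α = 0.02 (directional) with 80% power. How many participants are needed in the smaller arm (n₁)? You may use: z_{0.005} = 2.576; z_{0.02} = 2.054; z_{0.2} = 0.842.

n₁ = 143

With allocation ratio k = n₂/n₁ = 3, Var(x̄₁−x̄₂) = σ²(1/n₁ + 1/(k·n₁)) = σ²·(k+1)/(k·n₁).
So n₁ = (1 + 1/k)·((z_{α} + z_β)/d)² = 1.333 × (2.896/0.28)².
n₁ = 1.333 × 106.97 = 142.6.
Round up: n₁ = 143, giving n₂ = 3 × 143 = 429.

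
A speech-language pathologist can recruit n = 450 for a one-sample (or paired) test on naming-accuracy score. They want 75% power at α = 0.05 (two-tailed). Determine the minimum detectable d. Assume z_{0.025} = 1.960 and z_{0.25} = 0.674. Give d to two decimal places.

For a single sample (or paired design) of n = 450: d_min = (z_{α/2} + z_β)/√n.
z-sum = 1.960 + 0.674 = 2.634.
d_min = 2.634 / √450 = 2.634 / 21.213 = 0.124.

d_min ≈ 0.12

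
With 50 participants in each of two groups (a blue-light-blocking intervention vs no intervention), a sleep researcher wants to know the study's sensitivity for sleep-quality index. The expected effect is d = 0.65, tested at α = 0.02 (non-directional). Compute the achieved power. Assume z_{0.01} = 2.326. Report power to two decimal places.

power ≈ 0.82

For two equal groups, power = Φ(d·√(n/2) − z_{α/2}).
d·√(n/2) = 0.65 × √(50/2) = 0.65 × 5.000 = 3.250.
z_β = 3.250 − 2.326 = 0.924.
Power = Φ(0.924) = 0.822.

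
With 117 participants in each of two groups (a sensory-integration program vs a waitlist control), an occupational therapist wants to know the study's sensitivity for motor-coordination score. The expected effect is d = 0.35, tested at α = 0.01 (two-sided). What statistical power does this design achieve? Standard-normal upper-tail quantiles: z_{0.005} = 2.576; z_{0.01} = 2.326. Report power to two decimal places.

power ≈ 0.54

For two equal groups, power = Φ(d·√(n/2) − z_{α/2}).
d·√(n/2) = 0.35 × √(117/2) = 0.35 × 7.649 = 2.677.
z_β = 2.677 − 2.576 = 0.101.
Power = Φ(0.101) = 0.540.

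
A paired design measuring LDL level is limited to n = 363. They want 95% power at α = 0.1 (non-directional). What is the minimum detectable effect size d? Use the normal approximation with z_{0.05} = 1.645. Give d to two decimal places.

d_min ≈ 0.17

For a single sample (or paired design) of n = 363: d_min = (z_{α/2} + z_β)/√n.
z-sum = 1.645 + 1.645 = 3.290.
d_min = 3.290 / √363 = 3.290 / 19.053 = 0.173.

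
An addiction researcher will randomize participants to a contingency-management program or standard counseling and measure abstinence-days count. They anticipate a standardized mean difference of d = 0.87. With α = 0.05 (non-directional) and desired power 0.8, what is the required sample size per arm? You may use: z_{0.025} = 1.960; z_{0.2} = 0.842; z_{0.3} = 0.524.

For two independent groups with equal n: n = 2·((z_{α/2} + z_β) / d)².
z_{α/2} + z_β = 1.960 + 0.842 = 2.802.
n = 2 × (2.802 / 0.87)² = 2 × 3.221² = 2 × 10.37 = 20.7.
Round up to the next whole participant.

n = 21 per group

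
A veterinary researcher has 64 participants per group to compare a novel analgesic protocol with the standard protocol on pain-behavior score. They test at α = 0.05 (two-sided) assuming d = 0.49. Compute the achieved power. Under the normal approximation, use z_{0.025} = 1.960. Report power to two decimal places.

For two equal groups, power = Φ(d·√(n/2) − z_{α/2}).
d·√(n/2) = 0.49 × √(64/2) = 0.49 × 5.657 = 2.772.
z_β = 2.772 − 1.960 = 0.812.
Power = Φ(0.812) = 0.792.

power ≈ 0.79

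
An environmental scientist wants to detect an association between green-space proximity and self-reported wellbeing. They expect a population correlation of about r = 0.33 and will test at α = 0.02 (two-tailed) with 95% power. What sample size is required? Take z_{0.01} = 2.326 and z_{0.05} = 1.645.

Fisher's z: C = ½·ln((1+r)/(1−r)) = ½·ln(1.9851) = 0.3428.
n = ((z_{α/2} + z_β)/C)² + 3.
(2.326 + 1.645) / 0.3428 = 3.971 / 0.3428 = 11.584.
n = 11.584² + 3 = 134.19 + 3 = 137.2.
Round up.

n = 138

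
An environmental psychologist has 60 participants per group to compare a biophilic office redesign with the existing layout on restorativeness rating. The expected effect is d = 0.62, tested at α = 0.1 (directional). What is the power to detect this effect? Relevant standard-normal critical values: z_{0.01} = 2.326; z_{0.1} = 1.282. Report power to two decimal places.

For two equal groups, power = Φ(d·√(n/2) − z_{α}).
d·√(n/2) = 0.62 × √(60/2) = 0.62 × 5.477 = 3.396.
z_β = 3.396 − 1.282 = 2.114.
Power = Φ(2.114) = 0.983.

power ≈ 0.98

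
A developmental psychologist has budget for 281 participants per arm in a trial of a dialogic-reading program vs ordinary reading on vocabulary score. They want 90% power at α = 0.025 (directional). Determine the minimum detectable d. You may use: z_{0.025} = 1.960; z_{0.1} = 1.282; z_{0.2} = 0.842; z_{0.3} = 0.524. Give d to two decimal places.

d_min ≈ 0.27

For two independent groups of n = 281 each: d_min = (z_{α} + z_β)·√(2/n).
z-sum = 1.960 + 1.282 = 3.242.
d_min = 3.242 × √(2/281) = 3.242 × 0.0844 = 0.274.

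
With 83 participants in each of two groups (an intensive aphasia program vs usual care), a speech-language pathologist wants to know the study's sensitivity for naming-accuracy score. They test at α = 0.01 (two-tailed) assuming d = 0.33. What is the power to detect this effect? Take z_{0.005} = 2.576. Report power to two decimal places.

For two equal groups, power = Φ(d·√(n/2) − z_{α/2}).
d·√(n/2) = 0.33 × √(83/2) = 0.33 × 6.442 = 2.126.
z_β = 2.126 − 2.576 = -0.450.
Power = Φ(-0.450) = 0.326.

power ≈ 0.33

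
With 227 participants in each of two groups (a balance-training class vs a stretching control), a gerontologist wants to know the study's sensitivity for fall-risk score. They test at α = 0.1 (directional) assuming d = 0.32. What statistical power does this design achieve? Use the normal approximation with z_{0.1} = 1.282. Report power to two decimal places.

For two equal groups, power = Φ(d·√(n/2) − z_{α}).
d·√(n/2) = 0.32 × √(227/2) = 0.32 × 10.654 = 3.409.
z_β = 3.409 − 1.282 = 2.127.
Power = Φ(2.127) = 0.983.

power ≈ 0.98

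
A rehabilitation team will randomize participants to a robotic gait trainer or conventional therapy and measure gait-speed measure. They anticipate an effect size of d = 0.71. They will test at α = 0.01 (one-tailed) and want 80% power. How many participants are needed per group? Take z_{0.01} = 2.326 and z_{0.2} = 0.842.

For two independent groups with equal n: n = 2·((z_{α} + z_β) / d)².
z_{α} + z_β = 2.326 + 0.842 = 3.168.
n = 2 × (3.168 / 0.71)² = 2 × 4.462² = 2 × 19.91 = 39.8.
Round up to the next whole participant.

n = 40 per group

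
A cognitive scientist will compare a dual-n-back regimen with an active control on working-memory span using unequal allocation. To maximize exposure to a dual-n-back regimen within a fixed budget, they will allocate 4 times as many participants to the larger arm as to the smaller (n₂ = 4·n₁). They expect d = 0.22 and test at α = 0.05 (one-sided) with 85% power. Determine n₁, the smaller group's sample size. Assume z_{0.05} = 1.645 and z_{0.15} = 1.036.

n₁ = 186

With allocation ratio k = n₂/n₁ = 4, Var(x̄₁−x̄₂) = σ²(1/n₁ + 1/(k·n₁)) = σ²·(k+1)/(k·n₁).
So n₁ = (1 + 1/k)·((z_{α} + z_β)/d)² = 1.250 × (2.681/0.22)².
n₁ = 1.250 × 148.51 = 185.6.
Round up: n₁ = 186, giving n₂ = 4 × 186 = 744.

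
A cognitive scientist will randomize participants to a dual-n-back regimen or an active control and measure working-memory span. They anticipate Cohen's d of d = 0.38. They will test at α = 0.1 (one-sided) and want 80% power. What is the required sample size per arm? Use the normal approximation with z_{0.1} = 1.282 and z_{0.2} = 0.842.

n = 63 per group

For two independent groups with equal n: n = 2·((z_{α} + z_β) / d)².
z_{α} + z_β = 1.282 + 0.842 = 2.124.
n = 2 × (2.124 / 0.38)² = 2 × 5.589² = 2 × 31.24 = 62.5.
Round up to the next whole participant.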